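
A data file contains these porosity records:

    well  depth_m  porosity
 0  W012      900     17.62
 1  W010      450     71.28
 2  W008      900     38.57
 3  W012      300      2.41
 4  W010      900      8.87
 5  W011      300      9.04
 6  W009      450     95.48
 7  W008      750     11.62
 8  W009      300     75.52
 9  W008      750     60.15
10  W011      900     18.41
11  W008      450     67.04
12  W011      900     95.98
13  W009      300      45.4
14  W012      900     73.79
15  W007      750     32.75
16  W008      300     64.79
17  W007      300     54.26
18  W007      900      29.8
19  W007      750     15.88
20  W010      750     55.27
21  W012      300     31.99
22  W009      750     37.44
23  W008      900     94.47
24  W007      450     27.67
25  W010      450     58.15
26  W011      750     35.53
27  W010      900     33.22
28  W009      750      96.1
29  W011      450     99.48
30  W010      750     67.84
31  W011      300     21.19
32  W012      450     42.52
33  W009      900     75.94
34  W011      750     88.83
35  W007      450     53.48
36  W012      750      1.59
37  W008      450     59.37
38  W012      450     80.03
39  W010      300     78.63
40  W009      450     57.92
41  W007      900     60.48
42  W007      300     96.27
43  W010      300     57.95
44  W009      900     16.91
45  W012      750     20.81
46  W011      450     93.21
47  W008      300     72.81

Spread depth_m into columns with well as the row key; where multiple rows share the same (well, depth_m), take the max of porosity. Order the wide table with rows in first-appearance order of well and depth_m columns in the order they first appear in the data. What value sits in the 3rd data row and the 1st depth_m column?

With rows in first-appearance order of well, row 3 is well=W008. depth_m columns in first-appearance order: 900, 450, 300, 750; column 1 is 900.
Long rows with well=W008, depth_m=900: max(38.57, 94.47) = 94.47.

94.47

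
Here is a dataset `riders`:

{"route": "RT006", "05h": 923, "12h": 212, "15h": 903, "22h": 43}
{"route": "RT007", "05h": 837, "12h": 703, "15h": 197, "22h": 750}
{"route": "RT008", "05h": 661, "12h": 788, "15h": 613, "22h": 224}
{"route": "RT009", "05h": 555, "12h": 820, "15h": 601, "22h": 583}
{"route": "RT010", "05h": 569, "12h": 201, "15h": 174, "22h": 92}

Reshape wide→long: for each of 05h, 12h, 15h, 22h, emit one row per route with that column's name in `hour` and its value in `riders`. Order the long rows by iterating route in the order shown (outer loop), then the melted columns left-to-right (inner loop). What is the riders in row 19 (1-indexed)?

20 rows total (5 × 4). Row 19: index ⌊(19-1)/4⌋ = 4 into route → RT010; (19-1) mod 4 = 2 into the melted columns → 15h.
So row 19 is (RT010, 15h, 174); riders = 174.

174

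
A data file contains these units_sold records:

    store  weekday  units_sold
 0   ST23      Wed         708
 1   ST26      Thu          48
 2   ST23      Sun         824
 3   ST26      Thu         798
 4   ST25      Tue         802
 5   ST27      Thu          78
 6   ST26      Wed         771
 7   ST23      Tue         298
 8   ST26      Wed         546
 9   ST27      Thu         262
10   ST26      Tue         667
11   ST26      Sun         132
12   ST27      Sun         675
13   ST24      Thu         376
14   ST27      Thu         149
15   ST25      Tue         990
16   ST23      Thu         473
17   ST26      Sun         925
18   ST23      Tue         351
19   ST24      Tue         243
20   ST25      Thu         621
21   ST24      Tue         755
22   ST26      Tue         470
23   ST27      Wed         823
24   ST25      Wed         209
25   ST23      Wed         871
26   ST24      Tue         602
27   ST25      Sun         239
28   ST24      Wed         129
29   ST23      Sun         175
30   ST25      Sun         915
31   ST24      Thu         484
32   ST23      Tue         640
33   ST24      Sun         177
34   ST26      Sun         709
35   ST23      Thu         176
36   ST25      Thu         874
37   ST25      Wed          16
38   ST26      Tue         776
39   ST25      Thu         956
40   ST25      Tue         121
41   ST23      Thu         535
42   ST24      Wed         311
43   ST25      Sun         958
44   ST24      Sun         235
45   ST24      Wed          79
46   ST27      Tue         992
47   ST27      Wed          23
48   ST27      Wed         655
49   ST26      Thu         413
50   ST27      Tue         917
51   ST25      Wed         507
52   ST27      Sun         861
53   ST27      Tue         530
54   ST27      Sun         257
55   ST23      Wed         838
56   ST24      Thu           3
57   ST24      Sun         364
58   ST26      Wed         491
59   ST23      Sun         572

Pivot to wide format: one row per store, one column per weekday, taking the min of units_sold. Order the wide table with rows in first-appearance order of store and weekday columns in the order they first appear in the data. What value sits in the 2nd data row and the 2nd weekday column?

With rows in first-appearance order of store, row 2 is store=ST26. weekday columns in first-appearance order: Wed, Thu, Sun, Tue; column 2 is Thu.
Long rows with store=ST26, weekday=Thu: min(48, 798, 413) = 48.

48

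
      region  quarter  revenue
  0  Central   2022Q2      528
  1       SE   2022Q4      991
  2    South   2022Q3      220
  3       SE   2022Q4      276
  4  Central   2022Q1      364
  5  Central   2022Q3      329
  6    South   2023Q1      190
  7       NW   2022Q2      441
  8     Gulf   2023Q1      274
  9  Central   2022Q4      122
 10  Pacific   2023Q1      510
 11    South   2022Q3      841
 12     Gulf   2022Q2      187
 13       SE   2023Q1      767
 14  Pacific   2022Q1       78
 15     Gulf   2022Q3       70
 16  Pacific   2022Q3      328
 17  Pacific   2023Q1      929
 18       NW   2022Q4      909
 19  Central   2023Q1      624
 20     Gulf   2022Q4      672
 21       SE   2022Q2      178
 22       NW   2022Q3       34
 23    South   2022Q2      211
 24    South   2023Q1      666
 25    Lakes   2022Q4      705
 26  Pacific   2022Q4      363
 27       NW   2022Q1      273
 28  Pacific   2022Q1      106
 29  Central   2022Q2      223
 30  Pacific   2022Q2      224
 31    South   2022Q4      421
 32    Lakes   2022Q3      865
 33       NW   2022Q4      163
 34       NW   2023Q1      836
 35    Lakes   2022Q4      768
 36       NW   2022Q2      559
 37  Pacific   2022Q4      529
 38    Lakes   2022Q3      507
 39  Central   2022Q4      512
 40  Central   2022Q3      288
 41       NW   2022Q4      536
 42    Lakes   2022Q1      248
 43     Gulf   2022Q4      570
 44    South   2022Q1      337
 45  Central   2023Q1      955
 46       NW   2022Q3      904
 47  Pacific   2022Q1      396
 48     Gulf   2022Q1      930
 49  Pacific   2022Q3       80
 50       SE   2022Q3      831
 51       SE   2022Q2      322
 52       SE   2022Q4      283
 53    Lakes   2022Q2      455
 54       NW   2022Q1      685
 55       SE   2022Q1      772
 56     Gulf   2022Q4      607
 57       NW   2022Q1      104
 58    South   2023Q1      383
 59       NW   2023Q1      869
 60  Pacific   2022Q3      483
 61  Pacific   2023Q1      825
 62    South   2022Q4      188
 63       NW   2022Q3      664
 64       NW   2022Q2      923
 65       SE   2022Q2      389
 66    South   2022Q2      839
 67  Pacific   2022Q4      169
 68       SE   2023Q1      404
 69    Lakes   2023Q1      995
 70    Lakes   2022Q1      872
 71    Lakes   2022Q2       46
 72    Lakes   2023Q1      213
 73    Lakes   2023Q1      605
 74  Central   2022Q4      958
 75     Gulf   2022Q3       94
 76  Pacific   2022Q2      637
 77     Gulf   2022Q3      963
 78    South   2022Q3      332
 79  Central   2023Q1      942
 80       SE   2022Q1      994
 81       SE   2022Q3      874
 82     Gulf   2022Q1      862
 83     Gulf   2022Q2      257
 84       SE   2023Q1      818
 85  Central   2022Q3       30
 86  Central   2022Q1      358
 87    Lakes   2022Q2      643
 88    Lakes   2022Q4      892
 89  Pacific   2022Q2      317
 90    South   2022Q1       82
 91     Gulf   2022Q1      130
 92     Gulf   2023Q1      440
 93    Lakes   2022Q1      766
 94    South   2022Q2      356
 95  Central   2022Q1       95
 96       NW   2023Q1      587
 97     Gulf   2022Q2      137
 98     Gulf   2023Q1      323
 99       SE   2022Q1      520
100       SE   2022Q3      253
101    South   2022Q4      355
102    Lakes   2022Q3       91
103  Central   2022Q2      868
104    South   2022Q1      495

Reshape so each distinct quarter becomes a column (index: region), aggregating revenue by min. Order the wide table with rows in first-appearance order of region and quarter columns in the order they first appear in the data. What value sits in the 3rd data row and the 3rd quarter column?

220

With rows in first-appearance order of region, row 3 is region=South. quarter columns in first-appearance order: 2022Q2, 2022Q4, 2022Q3, 2022Q1, 2023Q1; column 3 is 2022Q3.
Long rows with region=South, quarter=2022Q3: min(220, 841, 332) = 220.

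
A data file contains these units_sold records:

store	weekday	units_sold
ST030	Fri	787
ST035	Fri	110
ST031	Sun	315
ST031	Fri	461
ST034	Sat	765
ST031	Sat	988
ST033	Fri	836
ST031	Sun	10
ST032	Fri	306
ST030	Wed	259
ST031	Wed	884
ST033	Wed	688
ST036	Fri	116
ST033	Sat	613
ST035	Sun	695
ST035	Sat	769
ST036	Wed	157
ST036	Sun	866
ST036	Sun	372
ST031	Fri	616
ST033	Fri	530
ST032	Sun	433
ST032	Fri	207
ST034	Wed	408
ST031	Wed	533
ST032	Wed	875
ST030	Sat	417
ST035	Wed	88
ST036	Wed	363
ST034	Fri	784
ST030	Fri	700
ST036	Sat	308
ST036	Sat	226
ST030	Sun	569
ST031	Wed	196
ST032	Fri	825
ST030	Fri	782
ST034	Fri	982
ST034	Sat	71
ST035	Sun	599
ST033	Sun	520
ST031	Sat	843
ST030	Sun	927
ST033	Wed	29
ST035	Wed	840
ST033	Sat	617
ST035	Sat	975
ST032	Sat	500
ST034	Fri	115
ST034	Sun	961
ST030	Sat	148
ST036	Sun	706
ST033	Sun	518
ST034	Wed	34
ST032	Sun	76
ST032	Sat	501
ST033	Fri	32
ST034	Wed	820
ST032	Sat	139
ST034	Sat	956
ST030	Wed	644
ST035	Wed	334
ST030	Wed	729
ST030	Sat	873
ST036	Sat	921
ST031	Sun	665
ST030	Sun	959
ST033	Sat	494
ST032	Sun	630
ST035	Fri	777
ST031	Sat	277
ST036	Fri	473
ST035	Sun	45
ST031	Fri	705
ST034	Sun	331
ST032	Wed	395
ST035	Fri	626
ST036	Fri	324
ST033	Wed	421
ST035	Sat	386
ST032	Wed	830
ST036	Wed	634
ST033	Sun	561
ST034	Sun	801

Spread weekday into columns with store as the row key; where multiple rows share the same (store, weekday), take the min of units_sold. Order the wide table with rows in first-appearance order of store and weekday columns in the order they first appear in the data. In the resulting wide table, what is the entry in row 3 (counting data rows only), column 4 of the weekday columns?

196

With rows in first-appearance order of store, row 3 is store=ST031. weekday columns in first-appearance order: Fri, Sun, Sat, Wed; column 4 is Wed.
Long rows with store=ST031, weekday=Wed: min(884, 533, 196) = 196.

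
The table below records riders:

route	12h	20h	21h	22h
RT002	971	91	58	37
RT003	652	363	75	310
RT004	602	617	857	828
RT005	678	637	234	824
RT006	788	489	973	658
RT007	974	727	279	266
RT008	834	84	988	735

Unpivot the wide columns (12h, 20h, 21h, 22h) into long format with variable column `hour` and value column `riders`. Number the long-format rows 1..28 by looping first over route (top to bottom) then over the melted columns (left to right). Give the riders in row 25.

834

28 rows total (7 × 4). Row 25: index ⌊(25-1)/4⌋ = 6 into route → RT008; (25-1) mod 4 = 0 into the melted columns → 12h.
So row 25 is (RT008, 12h, 834); riders = 834.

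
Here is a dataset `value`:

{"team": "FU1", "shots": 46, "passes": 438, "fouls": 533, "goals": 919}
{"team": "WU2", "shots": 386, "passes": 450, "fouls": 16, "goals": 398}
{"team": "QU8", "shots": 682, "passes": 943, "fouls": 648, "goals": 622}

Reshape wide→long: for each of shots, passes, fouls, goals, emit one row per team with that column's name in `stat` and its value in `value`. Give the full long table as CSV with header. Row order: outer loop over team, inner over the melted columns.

team,stat,value
FU1,shots,46
FU1,passes,438
FU1,fouls,533
FU1,goals,919
WU2,shots,386
WU2,passes,450
WU2,fouls,16
WU2,goals,398
QU8,shots,682
QU8,passes,943
QU8,fouls,648
QU8,goals,622

Each (team, column) pair becomes one row: 3 × 4 = 12 rows.
For example, (FU1, shots) → value=46.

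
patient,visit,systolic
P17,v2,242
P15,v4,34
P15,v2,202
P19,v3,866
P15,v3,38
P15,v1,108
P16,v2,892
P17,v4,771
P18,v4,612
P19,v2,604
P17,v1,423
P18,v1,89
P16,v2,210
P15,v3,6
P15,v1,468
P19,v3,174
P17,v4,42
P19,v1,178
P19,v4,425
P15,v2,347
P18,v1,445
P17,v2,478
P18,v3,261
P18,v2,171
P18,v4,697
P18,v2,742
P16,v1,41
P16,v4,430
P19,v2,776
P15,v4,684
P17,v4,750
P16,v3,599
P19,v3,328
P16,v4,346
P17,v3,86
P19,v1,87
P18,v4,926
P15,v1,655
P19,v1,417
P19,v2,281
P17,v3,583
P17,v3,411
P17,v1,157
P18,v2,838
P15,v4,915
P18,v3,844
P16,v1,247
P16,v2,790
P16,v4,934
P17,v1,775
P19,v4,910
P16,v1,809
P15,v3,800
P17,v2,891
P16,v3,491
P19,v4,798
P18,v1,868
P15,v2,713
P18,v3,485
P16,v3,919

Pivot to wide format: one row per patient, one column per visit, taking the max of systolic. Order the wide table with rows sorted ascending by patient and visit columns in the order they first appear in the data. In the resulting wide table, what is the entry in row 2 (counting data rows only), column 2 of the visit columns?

934

With rows sorted ascending by patient, row 2 is patient=P16. visit columns in first-appearance order: v2, v4, v3, v1; column 2 is v4.
Long rows with patient=P16, visit=v4: max(430, 346, 934) = 934.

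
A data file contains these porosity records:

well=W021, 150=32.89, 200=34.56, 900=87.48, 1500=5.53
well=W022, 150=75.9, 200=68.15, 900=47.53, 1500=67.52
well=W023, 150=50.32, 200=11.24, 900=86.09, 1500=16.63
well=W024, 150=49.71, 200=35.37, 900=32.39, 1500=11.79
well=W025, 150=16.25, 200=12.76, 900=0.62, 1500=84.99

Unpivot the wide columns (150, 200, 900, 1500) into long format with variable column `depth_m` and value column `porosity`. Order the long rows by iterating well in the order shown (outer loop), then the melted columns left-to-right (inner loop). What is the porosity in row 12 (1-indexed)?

16.63

20 rows total (5 × 4). Row 12: index ⌊(12-1)/4⌋ = 2 into well → W023; (12-1) mod 4 = 3 into the melted columns → 1500.
So row 12 is (W023, 1500, 16.63); porosity = 16.63.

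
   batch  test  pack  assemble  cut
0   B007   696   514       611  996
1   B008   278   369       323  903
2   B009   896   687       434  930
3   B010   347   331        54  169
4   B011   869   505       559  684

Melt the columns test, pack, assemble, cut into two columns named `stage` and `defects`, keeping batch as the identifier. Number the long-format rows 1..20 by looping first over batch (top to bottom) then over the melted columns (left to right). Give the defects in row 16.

169

20 rows total (5 × 4). Row 16: index ⌊(16-1)/4⌋ = 3 into batch → B010; (16-1) mod 4 = 3 into the melted columns → cut.
So row 16 is (B010, cut, 169); defects = 169.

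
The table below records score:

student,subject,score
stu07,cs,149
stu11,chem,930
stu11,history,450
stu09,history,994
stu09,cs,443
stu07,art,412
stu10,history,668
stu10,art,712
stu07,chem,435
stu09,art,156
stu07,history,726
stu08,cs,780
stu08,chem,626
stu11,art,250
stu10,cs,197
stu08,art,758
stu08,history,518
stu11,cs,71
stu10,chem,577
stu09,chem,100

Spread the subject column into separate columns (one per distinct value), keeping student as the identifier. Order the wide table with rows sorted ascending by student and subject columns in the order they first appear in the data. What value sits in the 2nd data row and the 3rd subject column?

With rows sorted ascending by student, row 2 is student=stu08. subject columns in first-appearance order: cs, chem, history, art; column 3 is history.
Long rows with student=stu08, subject=history: score = 518.

518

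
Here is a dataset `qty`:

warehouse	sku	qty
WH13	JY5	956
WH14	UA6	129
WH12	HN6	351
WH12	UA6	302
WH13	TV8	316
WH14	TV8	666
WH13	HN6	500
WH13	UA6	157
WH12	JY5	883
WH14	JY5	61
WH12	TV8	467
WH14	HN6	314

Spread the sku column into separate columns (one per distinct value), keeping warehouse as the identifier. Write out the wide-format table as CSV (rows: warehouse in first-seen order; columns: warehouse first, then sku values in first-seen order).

Columns: warehouse plus the 4 distinct sku values (JY5, UA6, HN6, TV8).
For example, row WH13 column JY5 takes qty=956 from the long row (WH13, JY5).

warehouse,JY5,UA6,HN6,TV8
WH13,956,157,500,316
WH14,61,129,314,666
WH12,883,302,351,467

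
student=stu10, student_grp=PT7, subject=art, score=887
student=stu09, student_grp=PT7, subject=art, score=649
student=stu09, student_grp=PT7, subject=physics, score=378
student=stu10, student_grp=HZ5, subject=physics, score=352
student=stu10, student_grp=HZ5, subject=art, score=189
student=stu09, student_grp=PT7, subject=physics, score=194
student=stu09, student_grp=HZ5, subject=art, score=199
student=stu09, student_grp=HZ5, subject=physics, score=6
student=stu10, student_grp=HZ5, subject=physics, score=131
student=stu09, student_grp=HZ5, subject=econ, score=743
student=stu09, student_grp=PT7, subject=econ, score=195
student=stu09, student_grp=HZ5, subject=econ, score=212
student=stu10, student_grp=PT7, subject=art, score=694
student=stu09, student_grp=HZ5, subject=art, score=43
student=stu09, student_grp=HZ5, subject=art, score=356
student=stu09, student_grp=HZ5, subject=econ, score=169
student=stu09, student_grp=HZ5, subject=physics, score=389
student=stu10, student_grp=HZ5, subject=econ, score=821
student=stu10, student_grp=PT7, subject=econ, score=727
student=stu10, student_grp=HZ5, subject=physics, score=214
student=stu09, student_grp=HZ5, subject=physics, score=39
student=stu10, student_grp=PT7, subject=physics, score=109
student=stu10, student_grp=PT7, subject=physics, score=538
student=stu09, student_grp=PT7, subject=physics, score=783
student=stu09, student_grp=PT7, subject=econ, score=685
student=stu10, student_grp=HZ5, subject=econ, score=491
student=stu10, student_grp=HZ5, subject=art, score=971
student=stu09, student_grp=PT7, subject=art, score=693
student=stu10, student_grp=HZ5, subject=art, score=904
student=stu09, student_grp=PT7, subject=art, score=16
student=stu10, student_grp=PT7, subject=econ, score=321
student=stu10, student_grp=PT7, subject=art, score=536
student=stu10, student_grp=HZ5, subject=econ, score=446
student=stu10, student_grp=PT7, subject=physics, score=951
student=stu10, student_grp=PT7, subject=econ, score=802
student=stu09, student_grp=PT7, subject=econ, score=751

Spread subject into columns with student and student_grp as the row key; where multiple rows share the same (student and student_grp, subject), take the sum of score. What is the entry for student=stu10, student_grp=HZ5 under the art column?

Rows with student=stu10, student_grp=HZ5 and subject=art: score values are 189, 971, 904.
189 + 971 + 904 = 2064.

2064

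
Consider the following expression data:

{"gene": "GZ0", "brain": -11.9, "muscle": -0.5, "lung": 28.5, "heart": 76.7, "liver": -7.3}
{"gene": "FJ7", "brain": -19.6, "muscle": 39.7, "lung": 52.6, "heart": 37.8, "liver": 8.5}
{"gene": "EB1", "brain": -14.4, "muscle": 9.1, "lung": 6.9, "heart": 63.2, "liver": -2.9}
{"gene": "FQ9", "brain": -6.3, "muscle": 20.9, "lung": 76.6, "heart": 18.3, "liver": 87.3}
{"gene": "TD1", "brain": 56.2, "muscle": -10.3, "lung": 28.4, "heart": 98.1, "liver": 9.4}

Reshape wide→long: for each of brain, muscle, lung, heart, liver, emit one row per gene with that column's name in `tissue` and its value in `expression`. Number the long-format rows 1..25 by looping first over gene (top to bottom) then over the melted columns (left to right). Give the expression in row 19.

18.3

25 rows total (5 × 5). Row 19: index ⌊(19-1)/5⌋ = 3 into gene → FQ9; (19-1) mod 5 = 3 into the melted columns → heart.
So row 19 is (FQ9, heart, 18.3); expression = 18.3.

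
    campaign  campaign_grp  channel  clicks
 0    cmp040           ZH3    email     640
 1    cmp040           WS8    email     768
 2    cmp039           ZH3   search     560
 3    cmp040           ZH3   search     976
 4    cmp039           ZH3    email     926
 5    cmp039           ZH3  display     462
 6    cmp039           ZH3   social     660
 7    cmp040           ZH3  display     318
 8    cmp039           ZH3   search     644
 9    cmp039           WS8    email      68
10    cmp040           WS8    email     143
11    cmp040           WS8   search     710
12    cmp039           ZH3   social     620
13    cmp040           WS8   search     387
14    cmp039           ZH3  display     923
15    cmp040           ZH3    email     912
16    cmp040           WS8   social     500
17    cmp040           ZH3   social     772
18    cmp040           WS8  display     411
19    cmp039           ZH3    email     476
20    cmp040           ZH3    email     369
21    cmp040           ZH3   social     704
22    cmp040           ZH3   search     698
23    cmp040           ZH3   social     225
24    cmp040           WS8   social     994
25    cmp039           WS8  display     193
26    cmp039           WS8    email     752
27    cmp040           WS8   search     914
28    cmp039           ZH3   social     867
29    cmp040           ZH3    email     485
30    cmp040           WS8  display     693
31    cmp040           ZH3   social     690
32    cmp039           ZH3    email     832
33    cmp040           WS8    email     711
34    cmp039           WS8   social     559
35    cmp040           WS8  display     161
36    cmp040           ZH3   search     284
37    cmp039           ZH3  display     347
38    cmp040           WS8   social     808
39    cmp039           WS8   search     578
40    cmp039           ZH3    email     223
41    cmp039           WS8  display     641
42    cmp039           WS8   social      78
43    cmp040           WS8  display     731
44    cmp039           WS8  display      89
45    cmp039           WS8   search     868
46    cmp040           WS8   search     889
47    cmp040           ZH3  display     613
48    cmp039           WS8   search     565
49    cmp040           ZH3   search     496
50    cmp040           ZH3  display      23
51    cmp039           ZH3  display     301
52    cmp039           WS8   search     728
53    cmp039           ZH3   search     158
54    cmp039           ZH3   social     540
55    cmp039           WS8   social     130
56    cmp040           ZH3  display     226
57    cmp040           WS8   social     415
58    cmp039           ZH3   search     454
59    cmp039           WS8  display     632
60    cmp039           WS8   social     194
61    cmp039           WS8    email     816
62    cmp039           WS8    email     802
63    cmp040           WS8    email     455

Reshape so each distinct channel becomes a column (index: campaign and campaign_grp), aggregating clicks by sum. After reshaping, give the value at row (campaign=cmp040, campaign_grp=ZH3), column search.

Rows with campaign=cmp040, campaign_grp=ZH3 and channel=search: clicks values are 976, 698, 284, 496.
976 + 698 + 284 + 496 = 2454.

2454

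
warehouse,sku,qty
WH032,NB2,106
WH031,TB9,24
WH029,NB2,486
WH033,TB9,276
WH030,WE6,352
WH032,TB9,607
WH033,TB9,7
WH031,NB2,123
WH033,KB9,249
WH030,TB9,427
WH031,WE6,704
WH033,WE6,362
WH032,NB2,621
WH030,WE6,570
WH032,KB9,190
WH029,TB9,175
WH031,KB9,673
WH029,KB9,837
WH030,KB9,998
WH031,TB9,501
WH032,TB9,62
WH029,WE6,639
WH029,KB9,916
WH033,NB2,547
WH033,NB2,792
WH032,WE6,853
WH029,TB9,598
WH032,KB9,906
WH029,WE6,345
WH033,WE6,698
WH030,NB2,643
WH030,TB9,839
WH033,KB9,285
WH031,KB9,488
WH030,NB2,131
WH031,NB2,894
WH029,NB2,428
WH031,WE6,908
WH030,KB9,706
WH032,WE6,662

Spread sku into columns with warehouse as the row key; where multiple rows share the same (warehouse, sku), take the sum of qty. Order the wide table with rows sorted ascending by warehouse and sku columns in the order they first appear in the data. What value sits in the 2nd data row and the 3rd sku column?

922

With rows sorted ascending by warehouse, row 2 is warehouse=WH030. sku columns in first-appearance order: NB2, TB9, WE6, KB9; column 3 is WE6.
Long rows with warehouse=WH030, sku=WE6: 352 + 570 = 922.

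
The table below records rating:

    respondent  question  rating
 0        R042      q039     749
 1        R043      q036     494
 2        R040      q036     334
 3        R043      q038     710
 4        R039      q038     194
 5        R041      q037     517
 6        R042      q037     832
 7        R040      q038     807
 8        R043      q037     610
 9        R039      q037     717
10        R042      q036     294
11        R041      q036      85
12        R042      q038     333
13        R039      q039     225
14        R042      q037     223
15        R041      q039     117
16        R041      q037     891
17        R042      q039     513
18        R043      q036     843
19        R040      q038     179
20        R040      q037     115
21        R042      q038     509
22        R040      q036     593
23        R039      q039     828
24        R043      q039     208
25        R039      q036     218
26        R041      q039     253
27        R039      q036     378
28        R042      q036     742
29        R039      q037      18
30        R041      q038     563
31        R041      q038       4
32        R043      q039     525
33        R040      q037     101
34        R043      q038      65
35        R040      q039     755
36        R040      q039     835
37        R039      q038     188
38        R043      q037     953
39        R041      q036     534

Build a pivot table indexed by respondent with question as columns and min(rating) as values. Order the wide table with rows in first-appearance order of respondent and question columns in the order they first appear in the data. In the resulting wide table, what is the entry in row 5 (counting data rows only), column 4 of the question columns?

517

With rows in first-appearance order of respondent, row 5 is respondent=R041. question columns in first-appearance order: q039, q036, q038, q037; column 4 is q037.
Long rows with respondent=R041, question=q037: min(517, 891) = 517.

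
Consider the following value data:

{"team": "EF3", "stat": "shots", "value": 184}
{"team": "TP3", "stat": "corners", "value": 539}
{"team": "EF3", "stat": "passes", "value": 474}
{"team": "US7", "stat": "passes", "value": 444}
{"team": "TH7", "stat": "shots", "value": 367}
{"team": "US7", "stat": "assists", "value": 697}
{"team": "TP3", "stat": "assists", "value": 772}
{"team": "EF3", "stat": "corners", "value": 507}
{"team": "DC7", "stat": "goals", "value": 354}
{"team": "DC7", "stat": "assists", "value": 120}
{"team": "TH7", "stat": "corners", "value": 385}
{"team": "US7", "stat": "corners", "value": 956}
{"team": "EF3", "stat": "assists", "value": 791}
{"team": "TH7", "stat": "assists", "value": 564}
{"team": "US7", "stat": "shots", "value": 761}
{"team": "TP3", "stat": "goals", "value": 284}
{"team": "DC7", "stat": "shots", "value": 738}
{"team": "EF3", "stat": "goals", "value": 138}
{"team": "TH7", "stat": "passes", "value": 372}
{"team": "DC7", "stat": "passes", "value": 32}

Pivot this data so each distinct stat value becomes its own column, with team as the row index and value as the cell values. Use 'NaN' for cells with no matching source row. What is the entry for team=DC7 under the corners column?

No long-format row has team=DC7 and stat=corners, so the cell is NaN.

NaN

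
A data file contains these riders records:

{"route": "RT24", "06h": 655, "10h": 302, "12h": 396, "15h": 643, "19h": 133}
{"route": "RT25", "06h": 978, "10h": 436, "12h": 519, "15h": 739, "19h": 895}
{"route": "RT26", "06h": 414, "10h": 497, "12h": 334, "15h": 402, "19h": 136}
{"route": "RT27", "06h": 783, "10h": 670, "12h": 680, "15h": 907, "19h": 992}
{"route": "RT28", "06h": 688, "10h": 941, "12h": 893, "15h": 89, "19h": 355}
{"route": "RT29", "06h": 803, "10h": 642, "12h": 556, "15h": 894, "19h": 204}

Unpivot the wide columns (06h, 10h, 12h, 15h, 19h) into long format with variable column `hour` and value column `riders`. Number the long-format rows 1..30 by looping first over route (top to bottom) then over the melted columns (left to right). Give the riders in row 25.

30 rows total (6 × 5). Row 25: index ⌊(25-1)/5⌋ = 4 into route → RT28; (25-1) mod 5 = 4 into the melted columns → 19h.
So row 25 is (RT28, 19h, 355); riders = 355.

355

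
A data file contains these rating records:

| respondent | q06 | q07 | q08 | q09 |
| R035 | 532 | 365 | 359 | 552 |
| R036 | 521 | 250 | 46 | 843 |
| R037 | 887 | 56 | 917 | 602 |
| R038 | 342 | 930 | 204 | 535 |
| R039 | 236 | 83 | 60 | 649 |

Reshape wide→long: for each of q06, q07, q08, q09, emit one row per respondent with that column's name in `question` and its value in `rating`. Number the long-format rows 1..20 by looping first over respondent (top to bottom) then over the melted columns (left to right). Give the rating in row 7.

46

20 rows total (5 × 4). Row 7: index ⌊(7-1)/4⌋ = 1 into respondent → R036; (7-1) mod 4 = 2 into the melted columns → q08.
So row 7 is (R036, q08, 46); rating = 46.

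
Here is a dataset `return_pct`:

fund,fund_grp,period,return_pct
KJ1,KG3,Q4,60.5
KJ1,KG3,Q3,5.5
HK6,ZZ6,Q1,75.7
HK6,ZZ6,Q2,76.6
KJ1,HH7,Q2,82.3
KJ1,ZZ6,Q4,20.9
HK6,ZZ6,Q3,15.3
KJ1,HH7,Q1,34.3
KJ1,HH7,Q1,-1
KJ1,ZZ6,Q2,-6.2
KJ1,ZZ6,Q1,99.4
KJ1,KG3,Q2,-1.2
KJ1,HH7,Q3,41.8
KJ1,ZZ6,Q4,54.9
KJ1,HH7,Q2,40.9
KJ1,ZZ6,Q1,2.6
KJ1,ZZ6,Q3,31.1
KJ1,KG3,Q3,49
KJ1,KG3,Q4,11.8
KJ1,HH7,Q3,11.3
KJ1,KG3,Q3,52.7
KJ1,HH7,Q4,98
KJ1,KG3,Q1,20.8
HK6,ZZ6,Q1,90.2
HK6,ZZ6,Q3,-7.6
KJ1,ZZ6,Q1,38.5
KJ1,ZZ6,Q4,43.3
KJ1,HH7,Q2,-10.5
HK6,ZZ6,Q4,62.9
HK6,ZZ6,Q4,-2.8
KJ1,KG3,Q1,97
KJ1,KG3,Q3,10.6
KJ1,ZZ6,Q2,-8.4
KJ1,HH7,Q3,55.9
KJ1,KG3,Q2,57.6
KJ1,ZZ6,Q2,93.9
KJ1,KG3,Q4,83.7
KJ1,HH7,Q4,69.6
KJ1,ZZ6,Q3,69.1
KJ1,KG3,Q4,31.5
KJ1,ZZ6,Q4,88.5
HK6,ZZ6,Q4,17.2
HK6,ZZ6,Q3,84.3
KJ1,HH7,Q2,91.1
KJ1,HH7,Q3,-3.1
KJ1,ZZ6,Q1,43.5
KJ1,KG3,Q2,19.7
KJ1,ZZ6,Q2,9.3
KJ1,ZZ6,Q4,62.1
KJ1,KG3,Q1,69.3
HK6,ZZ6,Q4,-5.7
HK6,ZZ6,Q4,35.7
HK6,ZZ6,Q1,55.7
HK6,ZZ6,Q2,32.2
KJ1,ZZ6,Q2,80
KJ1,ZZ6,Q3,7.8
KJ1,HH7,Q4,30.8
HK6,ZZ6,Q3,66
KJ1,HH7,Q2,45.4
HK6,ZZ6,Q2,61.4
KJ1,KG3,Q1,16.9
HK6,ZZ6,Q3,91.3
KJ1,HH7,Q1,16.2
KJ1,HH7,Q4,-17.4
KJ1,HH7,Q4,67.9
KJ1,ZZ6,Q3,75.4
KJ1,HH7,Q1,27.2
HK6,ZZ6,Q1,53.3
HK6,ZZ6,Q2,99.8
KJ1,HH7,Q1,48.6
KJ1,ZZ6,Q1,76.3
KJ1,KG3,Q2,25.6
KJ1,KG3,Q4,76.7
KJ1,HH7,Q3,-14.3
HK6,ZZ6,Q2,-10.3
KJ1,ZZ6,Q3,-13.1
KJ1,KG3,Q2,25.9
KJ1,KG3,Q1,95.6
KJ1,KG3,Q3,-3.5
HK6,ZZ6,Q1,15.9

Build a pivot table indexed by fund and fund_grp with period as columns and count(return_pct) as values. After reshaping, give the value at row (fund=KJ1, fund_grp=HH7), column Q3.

5

Rows with fund=KJ1, fund_grp=HH7 and period=Q3: return_pct values are 41.8, 11.3, 55.9, -3.1, -14.3.
5 rows match — count = 5.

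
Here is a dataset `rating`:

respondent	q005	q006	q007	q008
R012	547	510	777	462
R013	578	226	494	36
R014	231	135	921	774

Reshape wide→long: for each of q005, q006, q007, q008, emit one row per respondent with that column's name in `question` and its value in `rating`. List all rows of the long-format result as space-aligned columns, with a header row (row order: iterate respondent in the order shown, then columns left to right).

Each (respondent, column) pair becomes one row: 3 × 4 = 12 rows.
For example, (R012, q005) → rating=547.

respondent  question  rating
R012        q005      547   
R012        q006      510   
R012        q007      777   
R012        q008      462   
R013        q005      578   
R013        q006      226   
R013        q007      494   
R013        q008      36    
R014        q005      231   
R014        q006      135   
R014        q007      921   
R014        q008      774   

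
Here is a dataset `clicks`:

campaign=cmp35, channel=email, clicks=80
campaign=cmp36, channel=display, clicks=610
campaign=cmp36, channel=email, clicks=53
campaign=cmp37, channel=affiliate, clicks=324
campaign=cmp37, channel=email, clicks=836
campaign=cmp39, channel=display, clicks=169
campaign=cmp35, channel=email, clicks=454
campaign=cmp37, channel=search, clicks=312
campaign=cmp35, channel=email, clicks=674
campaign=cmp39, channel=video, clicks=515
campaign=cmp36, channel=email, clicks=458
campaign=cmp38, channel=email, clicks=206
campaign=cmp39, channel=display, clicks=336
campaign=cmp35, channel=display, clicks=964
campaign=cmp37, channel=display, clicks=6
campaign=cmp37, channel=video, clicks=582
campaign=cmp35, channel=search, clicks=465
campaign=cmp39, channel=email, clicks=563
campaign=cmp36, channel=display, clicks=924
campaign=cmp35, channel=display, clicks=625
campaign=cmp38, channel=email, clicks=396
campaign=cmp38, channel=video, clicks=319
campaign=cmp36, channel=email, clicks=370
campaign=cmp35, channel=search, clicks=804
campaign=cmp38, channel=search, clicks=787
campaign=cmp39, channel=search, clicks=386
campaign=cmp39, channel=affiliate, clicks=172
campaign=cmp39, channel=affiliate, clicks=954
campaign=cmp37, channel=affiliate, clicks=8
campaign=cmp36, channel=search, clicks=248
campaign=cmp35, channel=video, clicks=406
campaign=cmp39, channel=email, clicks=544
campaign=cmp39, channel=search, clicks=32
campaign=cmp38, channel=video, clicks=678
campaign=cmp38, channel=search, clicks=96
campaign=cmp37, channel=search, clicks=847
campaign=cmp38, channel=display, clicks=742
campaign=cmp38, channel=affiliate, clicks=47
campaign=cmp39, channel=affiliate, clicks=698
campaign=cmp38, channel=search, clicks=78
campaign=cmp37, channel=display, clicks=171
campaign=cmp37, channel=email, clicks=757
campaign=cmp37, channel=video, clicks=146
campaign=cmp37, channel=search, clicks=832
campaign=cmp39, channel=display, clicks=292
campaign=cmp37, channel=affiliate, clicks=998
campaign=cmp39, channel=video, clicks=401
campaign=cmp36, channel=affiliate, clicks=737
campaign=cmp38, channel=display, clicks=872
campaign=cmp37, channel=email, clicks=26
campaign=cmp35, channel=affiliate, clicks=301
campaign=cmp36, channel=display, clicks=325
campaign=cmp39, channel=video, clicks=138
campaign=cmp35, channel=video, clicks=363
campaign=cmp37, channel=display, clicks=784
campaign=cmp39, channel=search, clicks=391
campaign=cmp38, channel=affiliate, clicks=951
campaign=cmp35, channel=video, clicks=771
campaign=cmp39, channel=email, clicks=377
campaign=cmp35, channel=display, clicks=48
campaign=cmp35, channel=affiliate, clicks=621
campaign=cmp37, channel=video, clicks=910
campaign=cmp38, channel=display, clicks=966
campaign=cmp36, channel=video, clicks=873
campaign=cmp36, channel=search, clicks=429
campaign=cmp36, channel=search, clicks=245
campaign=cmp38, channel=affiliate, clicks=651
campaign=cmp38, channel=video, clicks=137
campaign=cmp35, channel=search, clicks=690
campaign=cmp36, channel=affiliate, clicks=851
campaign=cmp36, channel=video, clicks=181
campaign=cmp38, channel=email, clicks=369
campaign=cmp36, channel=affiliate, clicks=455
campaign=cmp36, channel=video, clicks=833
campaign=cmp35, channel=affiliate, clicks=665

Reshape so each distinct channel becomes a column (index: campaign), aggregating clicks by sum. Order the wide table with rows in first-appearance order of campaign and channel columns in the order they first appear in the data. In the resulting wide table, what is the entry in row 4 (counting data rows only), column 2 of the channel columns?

797

With rows in first-appearance order of campaign, row 4 is campaign=cmp39. channel columns in first-appearance order: email, display, affiliate, search, video; column 2 is display.
Long rows with campaign=cmp39, channel=display: 169 + 336 + 292 = 797.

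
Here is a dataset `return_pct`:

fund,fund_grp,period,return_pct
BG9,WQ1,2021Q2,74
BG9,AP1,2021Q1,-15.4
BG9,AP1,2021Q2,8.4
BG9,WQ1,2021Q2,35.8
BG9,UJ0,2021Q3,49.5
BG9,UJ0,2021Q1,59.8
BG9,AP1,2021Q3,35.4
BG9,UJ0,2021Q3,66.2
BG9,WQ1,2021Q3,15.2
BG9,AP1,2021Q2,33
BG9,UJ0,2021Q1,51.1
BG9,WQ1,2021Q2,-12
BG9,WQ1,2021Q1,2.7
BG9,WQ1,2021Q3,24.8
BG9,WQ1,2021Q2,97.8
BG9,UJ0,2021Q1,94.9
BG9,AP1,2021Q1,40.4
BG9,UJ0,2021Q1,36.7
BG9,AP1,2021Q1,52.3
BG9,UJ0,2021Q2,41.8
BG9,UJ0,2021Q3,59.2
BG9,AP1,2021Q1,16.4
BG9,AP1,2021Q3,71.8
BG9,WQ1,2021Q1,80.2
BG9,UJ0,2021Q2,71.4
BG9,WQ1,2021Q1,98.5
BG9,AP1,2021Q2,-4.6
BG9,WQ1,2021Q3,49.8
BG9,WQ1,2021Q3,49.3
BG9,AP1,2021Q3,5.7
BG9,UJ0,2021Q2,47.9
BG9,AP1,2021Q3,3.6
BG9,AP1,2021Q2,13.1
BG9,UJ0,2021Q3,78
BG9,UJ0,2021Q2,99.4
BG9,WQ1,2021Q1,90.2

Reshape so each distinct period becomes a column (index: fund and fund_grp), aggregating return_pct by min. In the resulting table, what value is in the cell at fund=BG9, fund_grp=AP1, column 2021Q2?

Rows with fund=BG9, fund_grp=AP1 and period=2021Q2: return_pct values are 8.4, 33, -4.6, 13.1.
min(8.4, 33, -4.6, 13.1) = -4.6.

-4.6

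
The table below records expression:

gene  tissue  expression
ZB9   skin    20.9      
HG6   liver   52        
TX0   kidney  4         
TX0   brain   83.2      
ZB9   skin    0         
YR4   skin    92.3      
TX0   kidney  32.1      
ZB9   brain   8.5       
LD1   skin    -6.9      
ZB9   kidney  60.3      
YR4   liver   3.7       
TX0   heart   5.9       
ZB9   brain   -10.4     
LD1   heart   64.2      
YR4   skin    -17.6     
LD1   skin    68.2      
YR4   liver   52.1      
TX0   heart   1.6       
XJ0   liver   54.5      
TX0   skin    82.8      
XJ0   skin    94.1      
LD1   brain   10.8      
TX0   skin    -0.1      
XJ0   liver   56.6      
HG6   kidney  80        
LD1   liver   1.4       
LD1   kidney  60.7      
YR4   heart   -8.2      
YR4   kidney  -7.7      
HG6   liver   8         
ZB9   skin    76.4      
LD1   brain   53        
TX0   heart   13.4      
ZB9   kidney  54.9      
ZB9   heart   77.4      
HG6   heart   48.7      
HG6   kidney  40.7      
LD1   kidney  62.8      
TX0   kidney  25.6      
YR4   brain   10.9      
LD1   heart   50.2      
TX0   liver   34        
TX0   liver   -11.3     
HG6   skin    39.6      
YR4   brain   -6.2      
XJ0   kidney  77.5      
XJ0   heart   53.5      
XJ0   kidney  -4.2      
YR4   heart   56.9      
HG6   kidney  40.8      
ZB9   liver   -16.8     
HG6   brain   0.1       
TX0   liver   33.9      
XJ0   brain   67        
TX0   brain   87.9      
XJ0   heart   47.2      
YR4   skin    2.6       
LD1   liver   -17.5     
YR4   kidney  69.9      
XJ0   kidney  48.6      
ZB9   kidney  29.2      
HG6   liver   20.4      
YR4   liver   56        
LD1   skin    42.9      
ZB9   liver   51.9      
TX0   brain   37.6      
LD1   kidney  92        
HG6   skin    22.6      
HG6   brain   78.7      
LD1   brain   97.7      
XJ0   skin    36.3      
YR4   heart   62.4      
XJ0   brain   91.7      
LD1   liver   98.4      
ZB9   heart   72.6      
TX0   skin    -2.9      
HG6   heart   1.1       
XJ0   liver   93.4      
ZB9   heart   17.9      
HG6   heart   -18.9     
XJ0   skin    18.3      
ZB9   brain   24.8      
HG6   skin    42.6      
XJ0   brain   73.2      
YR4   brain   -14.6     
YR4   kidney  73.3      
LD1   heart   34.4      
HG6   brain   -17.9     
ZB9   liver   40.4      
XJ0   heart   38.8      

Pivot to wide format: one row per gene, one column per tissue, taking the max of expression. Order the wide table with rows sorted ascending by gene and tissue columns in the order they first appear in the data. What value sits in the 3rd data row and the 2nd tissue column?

34

With rows sorted ascending by gene, row 3 is gene=TX0. tissue columns in first-appearance order: skin, liver, kidney, brain, heart; column 2 is liver.
Long rows with gene=TX0, tissue=liver: max(34, -11.3, 33.9) = 34.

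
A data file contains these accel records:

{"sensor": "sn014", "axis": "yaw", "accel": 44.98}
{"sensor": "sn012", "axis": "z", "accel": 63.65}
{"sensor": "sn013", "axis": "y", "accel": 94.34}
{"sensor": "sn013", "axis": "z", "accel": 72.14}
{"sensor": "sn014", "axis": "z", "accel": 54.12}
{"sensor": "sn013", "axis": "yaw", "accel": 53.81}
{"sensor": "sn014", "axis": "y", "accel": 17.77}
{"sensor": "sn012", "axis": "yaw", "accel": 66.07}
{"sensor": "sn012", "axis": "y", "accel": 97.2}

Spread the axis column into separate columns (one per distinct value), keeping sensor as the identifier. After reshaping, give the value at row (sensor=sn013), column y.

Wide layout: rows indexed by sensor, columns are the 3 distinct axis values (yaw, z, y).
Cell (sensor=sn013, axis=y) draws from the long row where sensor=sn013 and axis=y, which has accel=94.34.

94.34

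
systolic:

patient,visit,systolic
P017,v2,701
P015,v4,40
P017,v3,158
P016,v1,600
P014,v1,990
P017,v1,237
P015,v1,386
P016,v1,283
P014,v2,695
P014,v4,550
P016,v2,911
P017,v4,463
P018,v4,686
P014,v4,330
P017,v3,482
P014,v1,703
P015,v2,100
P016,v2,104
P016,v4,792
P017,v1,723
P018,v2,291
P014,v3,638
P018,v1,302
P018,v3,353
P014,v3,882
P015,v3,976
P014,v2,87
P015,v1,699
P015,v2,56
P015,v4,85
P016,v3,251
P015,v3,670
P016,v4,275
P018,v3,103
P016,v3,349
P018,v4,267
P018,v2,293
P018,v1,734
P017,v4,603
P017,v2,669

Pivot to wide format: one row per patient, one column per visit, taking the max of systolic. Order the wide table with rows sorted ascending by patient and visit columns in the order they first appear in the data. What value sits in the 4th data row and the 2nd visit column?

603

With rows sorted ascending by patient, row 4 is patient=P017. visit columns in first-appearance order: v2, v4, v3, v1; column 2 is v4.
Long rows with patient=P017, visit=v4: max(463, 603) = 603.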